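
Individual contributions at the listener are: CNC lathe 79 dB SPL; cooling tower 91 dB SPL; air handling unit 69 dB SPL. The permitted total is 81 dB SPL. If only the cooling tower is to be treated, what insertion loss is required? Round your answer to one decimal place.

Everything except the cooling tower sums to 10^(79/10) + 10^(69/10) = 8.738e+07 in linear terms, 79.41 dB SPL.
The limit corresponds to 10^(81/10) = 1.259e+08; subtracting the fixed part leaves 3.852e+07 for the cooling tower, i.e. 75.86 dB SPL.
So the cooling tower must be reduced from 91 to 75.86 dB SPL: IL = 15.14 dB.

15.1 dB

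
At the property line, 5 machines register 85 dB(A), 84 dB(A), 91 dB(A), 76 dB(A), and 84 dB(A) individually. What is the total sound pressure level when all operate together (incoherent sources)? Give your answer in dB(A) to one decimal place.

93.3 dB(A)

Incoherent sources combine by intensity addition: L_total = 10·log₁₀(Σ 10^(L_i/10)).
Σ 10^(L/10) = 10^(85/10) + 10^(84/10) + 10^(91/10) + 10^(76/10) + 10^(84/10) = 2.117e+09.
L_total = 10·log₁₀(2.117e+09) = 93.26 dB(A).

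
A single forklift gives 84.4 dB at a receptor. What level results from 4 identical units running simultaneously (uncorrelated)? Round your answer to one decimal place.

90.4 dB

N identical incoherent sources raise the level by 10·log₁₀ N.
L_total = 84.4 + 10·log₁₀(4) = 84.4 + 6.021 = 90.42 dB.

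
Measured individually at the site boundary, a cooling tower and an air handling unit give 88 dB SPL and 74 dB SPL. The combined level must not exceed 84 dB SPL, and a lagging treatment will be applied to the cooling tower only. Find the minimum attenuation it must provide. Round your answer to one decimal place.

The untreated sources together contribute 10^(74/10) = 2.512e+07, i.e. 74.00 dB SPL.
The limit corresponds to 10^(84/10) = 2.512e+08; subtracting the fixed part leaves 2.261e+08 for the cooling tower, i.e. 83.54 dB SPL.
Required insertion loss = 88 − 83.54 = 4.46 dB.

4.5 dB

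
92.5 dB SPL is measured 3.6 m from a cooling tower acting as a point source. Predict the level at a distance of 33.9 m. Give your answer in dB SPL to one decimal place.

73.0 dB SPL

Point-source attenuation: ΔL = 20·log₁₀(r₂/r₁) = 20·log₁₀(33.9/3.6) = 19.478 dB.
L₂ = 92.5 − 20·log₁₀(33.9/3.6) = 92.5 − 19.478 = 73.02 dB SPL.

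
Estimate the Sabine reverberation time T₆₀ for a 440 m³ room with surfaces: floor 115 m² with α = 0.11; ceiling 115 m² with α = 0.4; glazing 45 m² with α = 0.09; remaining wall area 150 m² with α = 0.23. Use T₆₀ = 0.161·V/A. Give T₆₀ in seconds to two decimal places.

Summing Sᵢαᵢ: 115·0.11 + 115·0.4 + 45·0.09 + 150·0.23 = 97.20 m².
T₆₀ = 0.161·V/A = 0.161·440/97.20 = 0.729 s.

0.73 s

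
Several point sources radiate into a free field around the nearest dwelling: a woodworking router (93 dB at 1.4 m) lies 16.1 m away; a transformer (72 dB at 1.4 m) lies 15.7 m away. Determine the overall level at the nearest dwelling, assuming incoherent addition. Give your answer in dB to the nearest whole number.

72 dB

Apply inverse-square spreading to bring every level to the receiver, then sum 10^(L/10).
woodworking router: 93 − 20·log₁₀(16.1/1.4) = 93 − 21.21 = 71.79 dB.
transformer: 72 − 20·log₁₀(15.7/1.4) = 72 − 21.00 = 51.00 dB.
Σ 10^(L/10) = 1.521e+07 → L_total = 10·log₁₀(1.521e+07) = 71.82 dB.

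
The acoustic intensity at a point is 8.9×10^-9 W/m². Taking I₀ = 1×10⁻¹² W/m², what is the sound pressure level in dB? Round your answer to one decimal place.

39.5 dB

L = 10·log₁₀(I/I₀) = 10·log₁₀(8.9×10^-9/10⁻¹²) = 10·log₁₀(8.9×10^3).
L = 10·(0.9494 + 3) = 39.49 dB.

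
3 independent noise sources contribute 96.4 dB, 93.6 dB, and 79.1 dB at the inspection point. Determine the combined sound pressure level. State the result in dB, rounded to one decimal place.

98.3 dB

Incoherent sources combine by intensity addition: L_total = 10·log₁₀(Σ 10^(L_i/10)).
Σ 10^(L/10) = 10^(96.4/10) + 10^(93.6/10) + 10^(79.1/10) = 6.737e+09.
L_total = 10·log₁₀(6.737e+09) = 98.28 dB.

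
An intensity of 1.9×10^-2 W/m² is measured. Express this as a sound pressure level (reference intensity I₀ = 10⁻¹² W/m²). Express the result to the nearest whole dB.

103 dB

I/I₀ = 1.9×10^-2/10⁻¹² = 1.9×10^10, and L = 10·log₁₀(I/I₀).
L = 10·(0.2788 + 10) = 102.79 dB.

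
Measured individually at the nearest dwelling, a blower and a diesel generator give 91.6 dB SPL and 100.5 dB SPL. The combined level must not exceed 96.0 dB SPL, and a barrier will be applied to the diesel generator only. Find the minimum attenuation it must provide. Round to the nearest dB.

6 dB

Everything except the diesel generator sums to 10^(91.6/10) = 1.445e+09 in linear terms, 91.60 dB SPL.
The limit corresponds to 10^(96.0/10) = 3.981e+09; subtracting the fixed part leaves 2.536e+09 for the diesel generator, i.e. 94.04 dB SPL.
So the diesel generator must be reduced from 100.5 to 94.04 dB SPL: IL = 6.46 dB.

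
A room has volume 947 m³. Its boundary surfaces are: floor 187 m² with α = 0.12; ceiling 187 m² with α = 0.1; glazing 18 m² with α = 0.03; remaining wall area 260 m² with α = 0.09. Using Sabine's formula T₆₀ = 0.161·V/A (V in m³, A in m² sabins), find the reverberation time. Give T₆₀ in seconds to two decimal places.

2.34 s

Total absorption A = 187·0.12 + 187·0.1 + 18·0.03 + 260·0.09 = 65.08 m² sabins.
T₆₀ = 0.161 × 947 / 65.08 = 2.343 s.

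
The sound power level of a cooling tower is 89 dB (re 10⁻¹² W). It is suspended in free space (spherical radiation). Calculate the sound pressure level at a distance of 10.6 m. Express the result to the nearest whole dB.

58 dB

L_p = L_w − 10·log₁₀(4π·r²) with r = 10.6 m.
4π·r² = 1412 m², 10·log₁₀ of that is 31.498 dB.
L_p = 89 − 31.498 = 57.50 dB.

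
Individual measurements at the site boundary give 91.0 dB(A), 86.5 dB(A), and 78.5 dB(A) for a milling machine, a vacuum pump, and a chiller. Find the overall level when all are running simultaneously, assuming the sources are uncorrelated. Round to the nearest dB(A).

Incoherent sources combine by intensity addition: L_total = 10·log₁₀(Σ 10^(L_i/10)).
Σ 10^(L/10) = 10^(91.0/10) + 10^(86.5/10) + 10^(78.5/10) = 1.776e+09.
L_total = 10·log₁₀(1.776e+09) = 92.50 dB(A).

92 dB(A)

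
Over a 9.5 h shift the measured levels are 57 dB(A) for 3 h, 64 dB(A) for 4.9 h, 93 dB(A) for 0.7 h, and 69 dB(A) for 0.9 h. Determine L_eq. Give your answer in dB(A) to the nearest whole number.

82 dB(A)

The energy average is taken in the linear domain: L_eq = 10·log₁₀[(Σ tᵢ·10^(Lᵢ/10))/T], T = 9.5 h.
Σ tᵢ·10^(Lᵢ/10) = 3·10^(57/10) + 4.9·10^(64/10) + 0.7·10^(93/10) + 0.9·10^(69/10) = 1.418e+09.
L_eq = 10·log₁₀(1.418e+09/9.5) = 81.74 dB(A).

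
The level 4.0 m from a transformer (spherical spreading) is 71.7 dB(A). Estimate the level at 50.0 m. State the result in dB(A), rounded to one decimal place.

49.8 dB(A)

Point-source attenuation: ΔL = 20·log₁₀(r₂/r₁) = 20·log₁₀(50.0/4.0) = 21.938 dB.
L₂ = 71.7 − 20·log₁₀(50.0/4.0) = 71.7 − 21.938 = 49.76 dB(A).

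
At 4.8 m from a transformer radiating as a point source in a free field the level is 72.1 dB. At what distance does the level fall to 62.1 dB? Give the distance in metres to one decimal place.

Point-source spreading drops the level by 20·log₁₀(r₂/r₁); inverting, r₂/r₁ = 10^(ΔL/20).
r₂ = 4.8·10^((72.1−62.1)/20) = 4.8·10^(10.0/20) = 15.18 m.

15.2 m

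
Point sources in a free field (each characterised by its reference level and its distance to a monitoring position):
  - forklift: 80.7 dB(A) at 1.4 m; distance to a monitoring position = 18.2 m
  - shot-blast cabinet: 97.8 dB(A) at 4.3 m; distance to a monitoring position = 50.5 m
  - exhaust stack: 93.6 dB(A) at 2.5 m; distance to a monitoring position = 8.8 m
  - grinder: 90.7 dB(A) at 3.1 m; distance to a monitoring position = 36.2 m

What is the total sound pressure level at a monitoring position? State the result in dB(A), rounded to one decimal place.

83.8 dB(A)

First find each source's level at the receiver (point-source: −20·log₁₀(r/r_ref)), then combine on an intensity basis.
forklift: 80.7 − 20·log₁₀(18.2/1.4) = 80.7 − 22.28 = 58.42 dB(A).
shot-blast cabinet: 97.8 − 20·log₁₀(50.5/4.3) = 97.8 − 21.40 = 76.40 dB(A).
exhaust stack: 93.6 − 20·log₁₀(8.8/2.5) = 93.6 − 10.93 = 82.67 dB(A).
grinder: 90.7 − 20·log₁₀(36.2/3.1) = 90.7 − 21.35 = 69.35 dB(A).
Σ 10^(L/10) = 2.379e+08 → L_total = 10·log₁₀(2.379e+08) = 83.76 dB(A).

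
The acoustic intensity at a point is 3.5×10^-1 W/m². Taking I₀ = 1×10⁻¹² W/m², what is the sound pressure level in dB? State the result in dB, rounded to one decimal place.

I/I₀ = 3.5×10^-1/10⁻¹² = 3.5×10^11, and L = 10·log₁₀(I/I₀).
L = 10·(0.5441 + 11) = 115.44 dB.

115.4 dB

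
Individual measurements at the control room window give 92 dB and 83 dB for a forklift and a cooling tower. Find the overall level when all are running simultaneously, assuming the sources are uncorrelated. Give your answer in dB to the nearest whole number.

93 dB

For uncorrelated sources the intensities add, so convert each level to linear form, sum, and take 10·log₁₀ of the total.
Σ 10^(L/10) = 10^(92/10) + 10^(83/10) = 1.784e+09.
L_total = 10·log₁₀(1.784e+09) = 92.51 dB.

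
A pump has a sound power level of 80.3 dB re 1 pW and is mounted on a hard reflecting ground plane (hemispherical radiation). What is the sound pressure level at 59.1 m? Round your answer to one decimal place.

36.9 dB

L_p = L_w − 10·log₁₀(2π·r²) with r = 59.1 m.
2π·r² = 2.195e+04 m², 10·log₁₀ of that is 43.414 dB.
L_p = 80.3 − 43.414 = 36.89 dB.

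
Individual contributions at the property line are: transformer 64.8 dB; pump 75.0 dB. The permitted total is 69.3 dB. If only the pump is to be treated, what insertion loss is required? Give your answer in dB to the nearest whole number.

8 dB

Fixed contribution from the other source: Σ 10^(L/10) = 10^(64.8/10) = 3.020e+06 (64.80 dB).
The limit corresponds to 10^(69.3/10) = 8.511e+06; subtracting the fixed part leaves 5.491e+06 for the pump, i.e. 67.40 dB.
So the pump must be reduced from 75.0 to 67.40 dB: IL = 7.60 dB.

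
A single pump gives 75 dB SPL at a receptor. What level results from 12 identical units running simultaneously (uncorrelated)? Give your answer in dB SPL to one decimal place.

L_total = L₁ + 10·log₁₀ N for N identical incoherent sources.
L_total = 75 + 10·log₁₀(12) = 75 + 10.792 = 85.79 dB SPL.

85.8 dB SPL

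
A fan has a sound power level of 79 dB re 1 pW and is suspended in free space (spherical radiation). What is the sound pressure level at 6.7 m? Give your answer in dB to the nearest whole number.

51 dB

L_p = L_w − 10·log₁₀(4π·r²) with r = 6.7 m.
4π·r² = 564.1 m², 10·log₁₀ of that is 27.514 dB.
L_p = 79 − 27.514 = 51.49 dB.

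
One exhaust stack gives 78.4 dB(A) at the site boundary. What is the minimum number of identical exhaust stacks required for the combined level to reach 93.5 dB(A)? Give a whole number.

N identical sources give L₁ + 10·log₁₀ N, so require 10·log₁₀ N ≥ 93.5 − 78.4 = 15.1 dB.
N ≥ 10^(15.1/10) = 32.359, so N = 33.

33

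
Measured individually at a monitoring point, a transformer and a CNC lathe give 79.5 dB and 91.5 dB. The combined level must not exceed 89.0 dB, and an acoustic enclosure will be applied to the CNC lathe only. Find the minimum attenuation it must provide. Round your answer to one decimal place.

Fixed contribution from the other source: Σ 10^(L/10) = 10^(79.5/10) = 8.913e+07 (79.50 dB).
To meet 89.0 dB overall, the treated CNC lathe may contribute at most 10^(89.0/10) − 8.913e+07 = 7.052e+08, i.e. 88.48 dB.
Required insertion loss = 91.5 − 88.48 = 3.02 dB.

3.0 dB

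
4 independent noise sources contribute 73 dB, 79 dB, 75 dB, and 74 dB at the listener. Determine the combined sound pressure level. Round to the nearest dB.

Incoherent sources combine by intensity addition: L_total = 10·log₁₀(Σ 10^(L_i/10)).
Σ 10^(L/10) = 10^(73/10) + 10^(79/10) + 10^(75/10) + 10^(74/10) = 1.561e+08.
L_total = 10·log₁₀(1.561e+08) = 81.93 dB.

82 dB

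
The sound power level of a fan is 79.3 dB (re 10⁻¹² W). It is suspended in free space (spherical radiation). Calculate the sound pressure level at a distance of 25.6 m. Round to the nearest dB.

The power spreads over a sphere of area 4π·r², so L_p = L_w − 10·log₁₀(4π·r²).
4π·r² = 8235 m², 10·log₁₀ of that is 39.157 dB.
L_p = 79.3 − 39.157 = 40.14 dB.

40 dB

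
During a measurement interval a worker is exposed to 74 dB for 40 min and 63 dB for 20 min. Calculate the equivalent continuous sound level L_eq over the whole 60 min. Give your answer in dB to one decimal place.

L_eq = 10·log₁₀[(1/T)·Σ tᵢ·10^(Lᵢ/10)] with T = 60 min.
Σ tᵢ·10^(Lᵢ/10) = 40·10^(74/10) + 20·10^(63/10) = 1.045e+09.
L_eq = 10·log₁₀(1.045e+09/60) = 72.41 dB.

72.4 dB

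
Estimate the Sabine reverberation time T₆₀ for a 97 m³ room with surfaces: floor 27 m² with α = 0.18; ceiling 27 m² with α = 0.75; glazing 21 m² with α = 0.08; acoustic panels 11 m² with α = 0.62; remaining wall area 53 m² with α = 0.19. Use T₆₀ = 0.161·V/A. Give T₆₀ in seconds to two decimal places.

0.36 s

Total absorption A = 27·0.18 + 27·0.75 + 21·0.08 + 11·0.62 + 53·0.19 = 43.68 m² sabins.
T₆₀ = 0.161 × 97 / 43.68 = 0.358 s.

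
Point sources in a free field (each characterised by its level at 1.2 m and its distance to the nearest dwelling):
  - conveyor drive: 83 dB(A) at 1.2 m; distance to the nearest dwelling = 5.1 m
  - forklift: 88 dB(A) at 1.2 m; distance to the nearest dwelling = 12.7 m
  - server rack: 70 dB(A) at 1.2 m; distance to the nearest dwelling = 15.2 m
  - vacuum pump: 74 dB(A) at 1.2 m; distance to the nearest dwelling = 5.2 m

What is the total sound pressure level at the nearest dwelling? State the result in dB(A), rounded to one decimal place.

72.6 dB(A)

Propagate each source to the receiver with L = L_ref − 20·log₁₀(r/r_ref), then add intensities.
conveyor drive: 83 − 20·log₁₀(5.1/1.2) = 83 − 12.57 = 70.43 dB(A).
forklift: 88 − 20·log₁₀(12.7/1.2) = 88 − 20.49 = 67.51 dB(A).
server rack: 70 − 20·log₁₀(15.2/1.2) = 70 − 22.05 = 47.95 dB(A).
vacuum pump: 74 − 20·log₁₀(5.2/1.2) = 74 − 12.74 = 61.26 dB(A).
Σ 10^(L/10) = 1.808e+07 → L_total = 10·log₁₀(1.808e+07) = 72.57 dB(A).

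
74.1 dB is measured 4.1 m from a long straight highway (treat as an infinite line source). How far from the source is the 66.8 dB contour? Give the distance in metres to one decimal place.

For a line source L₁ − L₂ = 10·log₁₀(r₂/r₁), so r₂ = r₁·10^((L₁−L₂)/10).
r₂ = 4.1·10^((74.1−66.8)/10) = 4.1·10^(7.3/10) = 22.02 m.

22.0 m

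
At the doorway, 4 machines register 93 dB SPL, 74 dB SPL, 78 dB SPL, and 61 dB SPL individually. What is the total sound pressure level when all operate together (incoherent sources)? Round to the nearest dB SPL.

93 dB SPL

Incoherent sources combine by intensity addition: L_total = 10·log₁₀(Σ 10^(L_i/10)).
Σ 10^(L/10) = 10^(93/10) + 10^(74/10) + 10^(78/10) + 10^(61/10) = 2.085e+09.
L_total = 10·log₁₀(2.085e+09) = 93.19 dB SPL.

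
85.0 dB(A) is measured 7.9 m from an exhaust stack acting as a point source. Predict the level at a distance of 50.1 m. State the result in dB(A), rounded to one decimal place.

69.0 dB(A)

For a point source, L₂ = L₁ − 20·log₁₀(r₂/r₁).
L₂ = 85.0 − 20·log₁₀(50.1/7.9) = 85.0 − 16.044 = 68.96 dB(A).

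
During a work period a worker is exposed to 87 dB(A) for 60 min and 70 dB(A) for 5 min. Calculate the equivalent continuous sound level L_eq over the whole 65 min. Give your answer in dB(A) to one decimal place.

The energy average is taken in the linear domain: L_eq = 10·log₁₀[(Σ tᵢ·10^(Lᵢ/10))/T], T = 65 min.
Σ tᵢ·10^(Lᵢ/10) = 60·10^(87/10) + 5·10^(70/10) = 3.012e+10.
L_eq = 10·log₁₀(3.012e+10/65) = 86.66 dB(A).

86.7 dB(A)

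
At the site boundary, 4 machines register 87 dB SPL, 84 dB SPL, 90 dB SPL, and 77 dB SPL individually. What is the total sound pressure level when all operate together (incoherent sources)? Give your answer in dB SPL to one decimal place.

92.6 dB SPL

For uncorrelated sources the intensities add, so convert each level to linear form, sum, and take 10·log₁₀ of the total.
Σ 10^(L/10) = 10^(87/10) + 10^(84/10) + 10^(90/10) + 10^(77/10) = 1.802e+09.
L_total = 10·log₁₀(1.802e+09) = 92.56 dB SPL.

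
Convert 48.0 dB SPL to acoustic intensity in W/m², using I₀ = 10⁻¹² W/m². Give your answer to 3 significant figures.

I/I₀ = 10^(48.0/10) = 6.31e+04, so I = 6.31e+04 × 10⁻¹² W/m².

6.31e-08 W/m²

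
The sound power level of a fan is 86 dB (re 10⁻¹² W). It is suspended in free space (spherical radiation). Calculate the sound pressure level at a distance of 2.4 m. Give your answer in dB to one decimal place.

The power spreads over a sphere of area 4π·r², so L_p = L_w − 10·log₁₀(4π·r²).
4π·r² = 72.38 m², 10·log₁₀ of that is 18.596 dB.
L_p = 86 − 18.596 = 67.40 dB.

67.4 dB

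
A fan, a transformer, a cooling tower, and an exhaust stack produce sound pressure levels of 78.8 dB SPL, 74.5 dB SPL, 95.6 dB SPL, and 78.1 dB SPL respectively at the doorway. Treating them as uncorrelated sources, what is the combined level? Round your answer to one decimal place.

95.8 dB SPL

Incoherent sources combine by intensity addition: L_total = 10·log₁₀(Σ 10^(L_i/10)).
Σ 10^(L/10) = 10^(78.8/10) + 10^(74.5/10) + 10^(95.6/10) + 10^(78.1/10) = 3.799e+09.
L_total = 10·log₁₀(3.799e+09) = 95.80 dB SPL.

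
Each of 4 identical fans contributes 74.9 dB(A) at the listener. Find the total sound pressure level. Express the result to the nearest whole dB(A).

L_total = L₁ + 10·log₁₀ N for N identical incoherent sources.
L_total = 74.9 + 10·log₁₀(4) = 74.9 + 6.021 = 80.92 dB(A).

81 dB(A)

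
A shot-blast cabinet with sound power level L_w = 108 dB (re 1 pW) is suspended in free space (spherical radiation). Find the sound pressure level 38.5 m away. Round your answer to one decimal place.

65.3 dB

Free-field spherical radiation: L_p = L_w − 10·log₁₀(4π·r²), r = 38.5 m.
4π·r² = 1.863e+04 m², 10·log₁₀ of that is 42.701 dB.
L_p = 108 − 42.701 = 65.30 dB.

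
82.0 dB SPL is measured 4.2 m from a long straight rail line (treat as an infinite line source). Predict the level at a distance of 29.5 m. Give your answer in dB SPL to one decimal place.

73.5 dB SPL

Cylindrical spreading from a line source gives a 10·log₁₀(r₂/r₁) drop.
L₂ = 82.0 − 10·log₁₀(29.5/4.2) = 82.0 − 8.466 = 73.53 dB SPL.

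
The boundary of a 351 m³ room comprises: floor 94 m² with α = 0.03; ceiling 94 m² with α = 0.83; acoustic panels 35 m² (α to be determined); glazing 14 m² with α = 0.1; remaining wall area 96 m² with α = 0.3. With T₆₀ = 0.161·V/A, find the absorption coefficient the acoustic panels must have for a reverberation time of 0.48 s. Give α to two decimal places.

0.19

From T₆₀ = 0.161·V/A, the target T₆₀ = 0.48 s needs A = 0.161·351/0.48 = 117.73 m².
Absorption from the other surfaces = 94·0.03 + 94·0.83 + 14·0.1 + 96·0.3 = 111.04 m², so the acoustic panels must supply 6.69 m² over 35 m².
α = 6.69/35 = 0.191.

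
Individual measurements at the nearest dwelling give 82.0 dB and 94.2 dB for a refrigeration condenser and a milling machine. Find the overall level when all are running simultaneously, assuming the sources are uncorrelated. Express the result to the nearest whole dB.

94 dB

For uncorrelated sources the intensities add, so convert each level to linear form, sum, and take 10·log₁₀ of the total.
Σ 10^(L/10) = 10^(82.0/10) + 10^(94.2/10) = 2.789e+09.
L_total = 10·log₁₀(2.789e+09) = 94.45 dB.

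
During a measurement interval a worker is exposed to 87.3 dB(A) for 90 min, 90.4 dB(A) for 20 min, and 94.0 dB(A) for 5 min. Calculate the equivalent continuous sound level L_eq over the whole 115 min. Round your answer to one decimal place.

88.6 dB(A)

The energy average is taken in the linear domain: L_eq = 10·log₁₀[(Σ tᵢ·10^(Lᵢ/10))/T], T = 115 min.
Σ tᵢ·10^(Lᵢ/10) = 90·10^(87.3/10) + 20·10^(90.4/10) + 5·10^(94.0/10) = 8.282e+10.
L_eq = 10·log₁₀(8.282e+10/115) = 88.57 dB(A).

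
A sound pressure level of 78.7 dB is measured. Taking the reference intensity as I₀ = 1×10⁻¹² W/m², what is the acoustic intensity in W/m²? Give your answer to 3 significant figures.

L = 10·log₁₀(I/I₀) ⇒ I = I₀·10^(L/10) = 10⁻¹² × 10^7.87.

7.41e-05 W/m²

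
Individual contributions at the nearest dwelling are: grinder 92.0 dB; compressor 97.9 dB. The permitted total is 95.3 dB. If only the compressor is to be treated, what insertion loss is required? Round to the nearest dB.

5 dB

The untreated sources together contribute 10^(92.0/10) = 1.585e+09, i.e. 92.00 dB.
To meet 95.3 dB overall, the treated compressor may contribute at most 10^(95.3/10) − 1.585e+09 = 1.804e+09, i.e. 92.56 dB.
Required insertion loss = 97.9 − 92.56 = 5.34 dB.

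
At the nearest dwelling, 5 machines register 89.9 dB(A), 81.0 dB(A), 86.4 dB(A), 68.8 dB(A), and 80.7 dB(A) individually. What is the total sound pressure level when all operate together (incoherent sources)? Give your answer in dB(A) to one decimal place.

Incoherent sources combine by intensity addition: L_total = 10·log₁₀(Σ 10^(L_i/10)).
Σ 10^(L/10) = 10^(89.9/10) + 10^(81.0/10) + 10^(86.4/10) + 10^(68.8/10) + 10^(80.7/10) = 1.665e+09.
L_total = 10·log₁₀(1.665e+09) = 92.21 dB(A).

92.2 dB(A)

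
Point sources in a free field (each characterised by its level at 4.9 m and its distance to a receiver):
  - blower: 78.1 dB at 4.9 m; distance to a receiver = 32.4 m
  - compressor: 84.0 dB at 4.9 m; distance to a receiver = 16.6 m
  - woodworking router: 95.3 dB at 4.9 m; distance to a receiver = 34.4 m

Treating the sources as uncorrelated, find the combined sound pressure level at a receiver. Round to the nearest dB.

First find each source's level at the receiver (point-source: −20·log₁₀(r/r_ref)), then combine on an intensity basis.
blower: 78.1 − 20·log₁₀(32.4/4.9) = 78.1 − 16.41 = 61.69 dB.
compressor: 84.0 − 20·log₁₀(16.6/4.9) = 84.0 − 10.60 = 73.40 dB.
woodworking router: 95.3 − 20·log₁₀(34.4/4.9) = 95.3 − 16.93 = 78.37 dB.
Σ 10^(L/10) = 9.211e+07 → L_total = 10·log₁₀(9.211e+07) = 79.64 dB.

80 dB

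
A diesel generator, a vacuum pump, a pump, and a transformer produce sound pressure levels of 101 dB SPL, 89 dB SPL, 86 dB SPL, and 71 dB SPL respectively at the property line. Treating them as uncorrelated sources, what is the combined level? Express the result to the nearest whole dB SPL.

101 dB SPL

For uncorrelated sources the intensities add, so convert each level to linear form, sum, and take 10·log₁₀ of the total.
Σ 10^(L/10) = 10^(101/10) + 10^(89/10) + 10^(86/10) + 10^(71/10) = 1.379e+10.
L_total = 10·log₁₀(1.379e+10) = 101.40 dB SPL.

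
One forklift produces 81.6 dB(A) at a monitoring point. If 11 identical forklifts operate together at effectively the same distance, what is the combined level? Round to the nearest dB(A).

92 dB(A)

N identical incoherent sources raise the level by 10·log₁₀ N.
L_total = 81.6 + 10·log₁₀(11) = 81.6 + 10.414 = 92.01 dB(A).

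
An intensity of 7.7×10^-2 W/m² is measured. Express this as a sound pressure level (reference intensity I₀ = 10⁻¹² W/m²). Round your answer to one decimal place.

108.9 dB

Dividing by I₀ shifts the exponent by 12: I/I₀ = 7.7×10^10.
L = 10·(0.8865 + 10) = 108.86 dB.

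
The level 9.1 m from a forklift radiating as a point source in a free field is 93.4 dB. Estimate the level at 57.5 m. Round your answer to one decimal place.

For a point source, L₂ = L₁ − 20·log₁₀(r₂/r₁).
L₂ = 93.4 − 20·log₁₀(57.5/9.1) = 93.4 − 16.013 = 77.39 dB.

77.4 dB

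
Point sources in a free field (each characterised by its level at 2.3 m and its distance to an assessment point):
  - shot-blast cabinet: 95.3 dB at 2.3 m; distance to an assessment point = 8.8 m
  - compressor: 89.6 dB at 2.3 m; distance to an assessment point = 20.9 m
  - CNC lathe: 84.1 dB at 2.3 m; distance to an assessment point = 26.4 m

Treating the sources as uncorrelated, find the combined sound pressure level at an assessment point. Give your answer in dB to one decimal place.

83.9 dB

Propagate each source to the receiver with L = L_ref − 20·log₁₀(r/r_ref), then add intensities.
shot-blast cabinet: 95.3 − 20·log₁₀(8.8/2.3) = 95.3 − 11.66 = 83.64 dB.
compressor: 89.6 − 20·log₁₀(20.9/2.3) = 89.6 − 19.17 = 70.43 dB.
CNC lathe: 84.1 − 20·log₁₀(26.4/2.3) = 84.1 − 21.20 = 62.90 dB.
Σ 10^(L/10) = 2.445e+08 → L_total = 10·log₁₀(2.445e+08) = 83.88 dB.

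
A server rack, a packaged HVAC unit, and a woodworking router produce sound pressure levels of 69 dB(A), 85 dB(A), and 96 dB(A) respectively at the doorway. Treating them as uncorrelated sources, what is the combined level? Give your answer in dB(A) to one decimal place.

For uncorrelated sources the intensities add, so convert each level to linear form, sum, and take 10·log₁₀ of the total.
Σ 10^(L/10) = 10^(69/10) + 10^(85/10) + 10^(96/10) = 4.305e+09.
L_total = 10·log₁₀(4.305e+09) = 96.34 dB(A).

96.3 dB(A)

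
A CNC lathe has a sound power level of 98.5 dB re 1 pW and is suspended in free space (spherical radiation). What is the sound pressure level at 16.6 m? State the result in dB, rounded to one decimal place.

63.1 dB

Free-field spherical radiation: L_p = L_w − 10·log₁₀(4π·r²), r = 16.6 m.
4π·r² = 3463 m², 10·log₁₀ of that is 35.394 dB.
L_p = 98.5 − 35.394 = 63.11 dB.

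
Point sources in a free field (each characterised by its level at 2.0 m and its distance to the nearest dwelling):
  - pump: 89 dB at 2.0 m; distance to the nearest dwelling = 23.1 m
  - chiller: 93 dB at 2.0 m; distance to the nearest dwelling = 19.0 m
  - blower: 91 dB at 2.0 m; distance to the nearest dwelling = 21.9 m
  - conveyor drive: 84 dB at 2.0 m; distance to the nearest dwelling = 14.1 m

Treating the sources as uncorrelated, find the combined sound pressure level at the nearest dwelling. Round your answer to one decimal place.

First find each source's level at the receiver (point-source: −20·log₁₀(r/r_ref)), then combine on an intensity basis.
pump: 89 − 20·log₁₀(23.1/2.0) = 89 − 21.25 = 67.75 dB.
chiller: 93 − 20·log₁₀(19.0/2.0) = 93 − 19.55 = 73.45 dB.
blower: 91 − 20·log₁₀(21.9/2.0) = 91 − 20.79 = 70.21 dB.
conveyor drive: 84 − 20·log₁₀(14.1/2.0) = 84 − 16.96 = 67.04 dB.
Σ 10^(L/10) = 4.362e+07 → L_total = 10·log₁₀(4.362e+07) = 76.40 dB.

76.4 dB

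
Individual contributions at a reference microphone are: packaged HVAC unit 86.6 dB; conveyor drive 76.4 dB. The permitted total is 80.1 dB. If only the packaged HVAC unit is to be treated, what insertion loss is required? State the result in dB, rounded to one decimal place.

8.9 dB

The untreated sources together contribute 10^(76.4/10) = 4.365e+07, i.e. 76.40 dB.
The limit corresponds to 10^(80.1/10) = 1.023e+08; subtracting the fixed part leaves 5.868e+07 for the packaged HVAC unit, i.e. 77.68 dB.
Required insertion loss = 86.6 − 77.68 = 8.92 dB.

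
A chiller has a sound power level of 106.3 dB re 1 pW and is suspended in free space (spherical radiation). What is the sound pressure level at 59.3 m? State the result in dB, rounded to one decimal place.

The power spreads over a sphere of area 4π·r², so L_p = L_w − 10·log₁₀(4π·r²).
4π·r² = 4.419e+04 m², 10·log₁₀ of that is 46.453 dB.
L_p = 106.3 − 46.453 = 59.85 dB.

59.8 dB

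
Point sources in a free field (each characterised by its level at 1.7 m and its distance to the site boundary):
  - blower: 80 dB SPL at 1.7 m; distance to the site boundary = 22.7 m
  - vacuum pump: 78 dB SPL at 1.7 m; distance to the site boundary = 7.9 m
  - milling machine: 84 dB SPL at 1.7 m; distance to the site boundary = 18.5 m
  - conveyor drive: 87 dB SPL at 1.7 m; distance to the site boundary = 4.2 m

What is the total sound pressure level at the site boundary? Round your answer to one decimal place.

79.4 dB SPL

Apply inverse-square spreading to bring every level to the receiver, then sum 10^(L/10).
blower: 80 − 20·log₁₀(22.7/1.7) = 80 − 22.51 = 57.49 dB SPL.
vacuum pump: 78 − 20·log₁₀(7.9/1.7) = 78 − 13.34 = 64.66 dB SPL.
milling machine: 84 − 20·log₁₀(18.5/1.7) = 84 − 20.73 = 63.27 dB SPL.
conveyor drive: 87 − 20·log₁₀(4.2/1.7) = 87 − 7.86 = 79.14 dB SPL.
Σ 10^(L/10) = 8.771e+07 → L_total = 10·log₁₀(8.771e+07) = 79.43 dB SPL.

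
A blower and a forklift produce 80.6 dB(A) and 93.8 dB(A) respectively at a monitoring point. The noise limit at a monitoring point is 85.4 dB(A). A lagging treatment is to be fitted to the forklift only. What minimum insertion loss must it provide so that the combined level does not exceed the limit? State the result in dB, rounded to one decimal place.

Everything except the forklift sums to 10^(80.6/10) = 1.148e+08 in linear terms, 80.60 dB(A).
To meet 85.4 dB(A) overall, the treated forklift may contribute at most 10^(85.4/10) − 1.148e+08 = 2.319e+08, i.e. 83.65 dB(A).
Required insertion loss = 93.8 − 83.65 = 10.15 dB.

10.1 dB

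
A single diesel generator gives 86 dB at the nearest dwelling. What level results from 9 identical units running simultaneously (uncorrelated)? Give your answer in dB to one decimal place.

N identical incoherent sources raise the level by 10·log₁₀ N.
L_total = 86 + 10·log₁₀(9) = 86 + 9.542 = 95.54 dB.

95.5 dB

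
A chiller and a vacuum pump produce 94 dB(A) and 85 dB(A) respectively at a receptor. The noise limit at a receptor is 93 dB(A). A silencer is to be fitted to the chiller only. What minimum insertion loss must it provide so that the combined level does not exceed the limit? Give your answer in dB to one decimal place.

Everything except the chiller sums to 10^(85/10) = 3.162e+08 in linear terms, 85.00 dB(A).
The limit corresponds to 10^(93/10) = 1.995e+09; subtracting the fixed part leaves 1.679e+09 for the chiller, i.e. 92.25 dB(A).
Required insertion loss = 94 − 92.25 = 1.75 dB.

1.7 dB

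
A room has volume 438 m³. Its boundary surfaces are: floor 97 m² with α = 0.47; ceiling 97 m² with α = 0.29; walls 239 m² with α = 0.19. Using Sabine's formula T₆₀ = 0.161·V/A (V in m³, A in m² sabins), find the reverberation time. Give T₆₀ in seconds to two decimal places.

0.59 s

A = Σ Sᵢαᵢ = 97·0.47 + 97·0.29 + 239·0.19 = 119.13 m².
T₆₀ = 0.161 × 438 / 119.13 = 0.592 s.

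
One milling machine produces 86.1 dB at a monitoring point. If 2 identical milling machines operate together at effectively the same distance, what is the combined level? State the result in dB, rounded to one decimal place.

89.1 dB

L_total = L₁ + 10·log₁₀ N for N identical incoherent sources.
L_total = 86.1 + 10·log₁₀(2) = 86.1 + 3.010 = 89.11 dB.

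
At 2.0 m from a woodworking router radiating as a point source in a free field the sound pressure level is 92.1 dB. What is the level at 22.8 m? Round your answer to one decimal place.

71.0 dB

Spherical spreading from a point source gives a 20·log₁₀(r₂/r₁) drop.
L₂ = 92.1 − 20·log₁₀(22.8/2.0) = 92.1 − 21.138 = 70.96 dB.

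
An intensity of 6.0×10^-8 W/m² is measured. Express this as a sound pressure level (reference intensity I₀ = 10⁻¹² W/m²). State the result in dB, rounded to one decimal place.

I/I₀ = 6.0×10^-8/10⁻¹² = 6.0×10^4, and L = 10·log₁₀(I/I₀).
L = 10·(0.7782 + 4) = 47.78 dB.

47.8 dB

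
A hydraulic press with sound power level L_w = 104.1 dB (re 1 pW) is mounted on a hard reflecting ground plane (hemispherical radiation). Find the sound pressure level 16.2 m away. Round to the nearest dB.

L_p = L_w − 10·log₁₀(2π·r²) with r = 16.2 m.
2π·r² = 1649 m², 10·log₁₀ of that is 32.172 dB.
L_p = 104.1 − 32.172 = 71.93 dB.

72 dB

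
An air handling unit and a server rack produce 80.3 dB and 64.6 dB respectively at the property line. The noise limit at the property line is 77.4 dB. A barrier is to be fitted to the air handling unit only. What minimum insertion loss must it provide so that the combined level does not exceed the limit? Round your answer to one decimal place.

Everything except the air handling unit sums to 10^(64.6/10) = 2.884e+06 in linear terms, 64.60 dB.
To meet 77.4 dB overall, the treated air handling unit may contribute at most 10^(77.4/10) − 2.884e+06 = 5.207e+07, i.e. 77.17 dB.
So the air handling unit must be reduced from 80.3 to 77.17 dB: IL = 3.13 dB.

3.1 dB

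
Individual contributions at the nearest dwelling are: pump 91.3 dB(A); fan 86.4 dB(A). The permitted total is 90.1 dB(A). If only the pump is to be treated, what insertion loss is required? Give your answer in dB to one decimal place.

3.6 dB

Fixed contribution from the other source: Σ 10^(L/10) = 10^(86.4/10) = 4.365e+08 (86.40 dB(A)).
To meet 90.1 dB(A) overall, the treated pump may contribute at most 10^(90.1/10) − 4.365e+08 = 5.868e+08, i.e. 87.68 dB(A).
Required insertion loss = 91.3 − 87.68 = 3.62 dB.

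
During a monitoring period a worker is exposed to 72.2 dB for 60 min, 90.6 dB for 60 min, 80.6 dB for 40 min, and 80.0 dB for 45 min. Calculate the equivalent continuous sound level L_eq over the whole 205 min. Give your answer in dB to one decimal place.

L_eq = 10·log₁₀[(1/T)·Σ tᵢ·10^(Lᵢ/10)] with T = 205 min.
Σ tᵢ·10^(Lᵢ/10) = 60·10^(72.2/10) + 60·10^(90.6/10) + 40·10^(80.6/10) + 45·10^(80.0/10) = 7.898e+10.
L_eq = 10·log₁₀(7.898e+10/205) = 85.86 dB.

85.9 dB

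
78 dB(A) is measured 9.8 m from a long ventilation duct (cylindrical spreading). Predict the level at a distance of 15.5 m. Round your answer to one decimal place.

76.0 dB(A)

Line-source attenuation: ΔL = 10·log₁₀(r₂/r₁) = 10·log₁₀(15.5/9.8) = 1.991 dB.
L₂ = 78 − 10·log₁₀(15.5/9.8) = 78 − 1.991 = 76.01 dB(A).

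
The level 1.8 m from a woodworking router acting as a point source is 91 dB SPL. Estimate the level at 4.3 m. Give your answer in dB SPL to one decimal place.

83.4 dB SPL

Spherical spreading from a point source gives a 20·log₁₀(r₂/r₁) drop.
L₂ = 91 − 20·log₁₀(4.3/1.8) = 91 − 7.564 = 83.44 dB SPL.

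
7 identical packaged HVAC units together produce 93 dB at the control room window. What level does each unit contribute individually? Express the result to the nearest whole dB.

7 equal contributions raise the level by 10·log₁₀ 7 = 8.451 dB, so each unit alone gives 93 − 8.451.

85 dB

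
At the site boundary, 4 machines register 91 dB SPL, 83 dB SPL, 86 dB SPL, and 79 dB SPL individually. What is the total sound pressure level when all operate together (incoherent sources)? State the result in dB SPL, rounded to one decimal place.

92.9 dB SPL

Incoherent sources combine by intensity addition: L_total = 10·log₁₀(Σ 10^(L_i/10)).
Σ 10^(L/10) = 10^(91/10) + 10^(83/10) + 10^(86/10) + 10^(79/10) = 1.936e+09.
L_total = 10·log₁₀(1.936e+09) = 92.87 dB SPL.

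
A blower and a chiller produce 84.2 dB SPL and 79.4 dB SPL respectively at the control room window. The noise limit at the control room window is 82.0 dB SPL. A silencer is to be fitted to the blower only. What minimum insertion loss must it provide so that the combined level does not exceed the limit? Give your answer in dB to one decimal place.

5.7 dB

The untreated sources together contribute 10^(79.4/10) = 8.710e+07, i.e. 79.40 dB SPL.
The limit corresponds to 10^(82.0/10) = 1.585e+08; subtracting the fixed part leaves 7.139e+07 for the blower, i.e. 78.54 dB SPL.
Required insertion loss = 84.2 − 78.54 = 5.66 dB.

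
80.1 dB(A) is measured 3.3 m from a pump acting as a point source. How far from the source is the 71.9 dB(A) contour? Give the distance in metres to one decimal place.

For a point source L₁ − L₂ = 20·log₁₀(r₂/r₁), so r₂ = r₁·10^((L₁−L₂)/20).
r₂ = 3.3·10^((80.1−71.9)/20) = 3.3·10^(8.2/20) = 8.48 m.

8.5 m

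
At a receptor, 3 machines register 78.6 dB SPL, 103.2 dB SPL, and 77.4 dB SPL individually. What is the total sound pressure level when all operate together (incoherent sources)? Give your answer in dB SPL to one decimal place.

103.2 dB SPL

For uncorrelated sources the intensities add, so convert each level to linear form, sum, and take 10·log₁₀ of the total.
Σ 10^(L/10) = 10^(78.6/10) + 10^(103.2/10) + 10^(77.4/10) = 2.102e+10.
L_total = 10·log₁₀(2.102e+10) = 103.23 dB SPL.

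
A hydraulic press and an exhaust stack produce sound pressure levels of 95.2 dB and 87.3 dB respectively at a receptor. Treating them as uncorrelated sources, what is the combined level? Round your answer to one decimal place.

95.9 dB

Incoherent sources combine by intensity addition: L_total = 10·log₁₀(Σ 10^(L_i/10)).
Σ 10^(L/10) = 10^(95.2/10) + 10^(87.3/10) = 3.848e+09.
L_total = 10·log₁₀(3.848e+09) = 95.85 dB.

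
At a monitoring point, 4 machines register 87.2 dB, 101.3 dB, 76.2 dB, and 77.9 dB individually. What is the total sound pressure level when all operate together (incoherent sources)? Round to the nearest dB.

Incoherent sources combine by intensity addition: L_total = 10·log₁₀(Σ 10^(L_i/10)).
Σ 10^(L/10) = 10^(87.2/10) + 10^(101.3/10) + 10^(76.2/10) + 10^(77.9/10) = 1.412e+10.
L_total = 10·log₁₀(1.412e+10) = 101.50 dB.

101 dB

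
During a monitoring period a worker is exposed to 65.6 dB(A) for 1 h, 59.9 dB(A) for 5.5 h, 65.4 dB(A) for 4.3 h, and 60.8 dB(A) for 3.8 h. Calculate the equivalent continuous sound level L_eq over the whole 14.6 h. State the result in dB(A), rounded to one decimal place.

Weight each interval's intensity by its duration and average over T = 14.6 h:
Σ tᵢ·10^(Lᵢ/10) = 1·10^(65.6/10) + 5.5·10^(59.9/10) + 4.3·10^(65.4/10) + 3.8·10^(60.8/10) = 2.848e+07.
L_eq = 10·log₁₀(2.848e+07/14.6) = 62.90 dB(A).

62.9 dB(A)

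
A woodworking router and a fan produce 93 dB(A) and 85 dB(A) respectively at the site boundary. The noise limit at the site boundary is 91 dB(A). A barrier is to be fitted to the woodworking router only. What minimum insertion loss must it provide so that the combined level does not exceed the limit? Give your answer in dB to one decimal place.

3.3 dB

Everything except the woodworking router sums to 10^(85/10) = 3.162e+08 in linear terms, 85.00 dB(A).
The limit corresponds to 10^(91/10) = 1.259e+09; subtracting the fixed part leaves 9.427e+08 for the woodworking router, i.e. 89.74 dB(A).
So the woodworking router must be reduced from 93 to 89.74 dB(A): IL = 3.26 dB.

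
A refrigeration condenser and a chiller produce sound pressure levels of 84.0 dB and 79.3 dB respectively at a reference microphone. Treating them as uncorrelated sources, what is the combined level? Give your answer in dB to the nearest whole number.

85 dB

Incoherent sources combine by intensity addition: L_total = 10·log₁₀(Σ 10^(L_i/10)).
Σ 10^(L/10) = 10^(84.0/10) + 10^(79.3/10) = 3.363e+08.
L_total = 10·log₁₀(3.363e+08) = 85.27 dB.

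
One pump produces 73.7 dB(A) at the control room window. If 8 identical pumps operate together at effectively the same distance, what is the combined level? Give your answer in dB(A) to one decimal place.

82.7 dB(A)

N identical incoherent sources raise the level by 10·log₁₀ N.
L_total = 73.7 + 10·log₁₀(8) = 73.7 + 9.031 = 82.73 dB(A).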